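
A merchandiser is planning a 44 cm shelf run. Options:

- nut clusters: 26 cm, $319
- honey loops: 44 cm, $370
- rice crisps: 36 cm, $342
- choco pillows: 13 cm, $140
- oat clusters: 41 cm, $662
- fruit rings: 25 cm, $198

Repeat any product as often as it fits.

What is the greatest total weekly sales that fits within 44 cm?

662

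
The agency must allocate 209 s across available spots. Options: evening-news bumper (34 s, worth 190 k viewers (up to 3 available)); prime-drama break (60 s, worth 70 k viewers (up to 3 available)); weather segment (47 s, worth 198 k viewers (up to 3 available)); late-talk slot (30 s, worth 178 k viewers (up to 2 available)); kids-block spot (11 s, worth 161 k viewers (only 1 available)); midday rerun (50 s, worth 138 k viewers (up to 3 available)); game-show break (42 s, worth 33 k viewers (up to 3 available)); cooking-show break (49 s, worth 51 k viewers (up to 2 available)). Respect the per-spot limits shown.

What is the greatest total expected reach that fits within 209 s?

1127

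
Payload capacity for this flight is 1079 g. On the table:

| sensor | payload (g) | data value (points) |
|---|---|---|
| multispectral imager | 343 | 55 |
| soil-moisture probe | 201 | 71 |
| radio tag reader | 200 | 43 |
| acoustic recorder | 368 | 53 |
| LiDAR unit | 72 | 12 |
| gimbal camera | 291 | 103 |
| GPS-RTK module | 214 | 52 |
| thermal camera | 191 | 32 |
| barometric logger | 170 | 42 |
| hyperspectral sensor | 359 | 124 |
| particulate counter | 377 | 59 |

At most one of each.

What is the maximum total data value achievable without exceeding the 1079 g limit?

By data value per g: gimbal camera 0.35, soil-moisture probe 0.35, hyperspectral sensor 0.35 lead.
A density-first pass picks soil-moisture probe + gimbal camera + barometric logger + hyperspectral sensor — 340 at 1021 g.
Replace barometric logger with GPS-RTK module: the trade gains 10 net, giving 350 at 1065 g.

350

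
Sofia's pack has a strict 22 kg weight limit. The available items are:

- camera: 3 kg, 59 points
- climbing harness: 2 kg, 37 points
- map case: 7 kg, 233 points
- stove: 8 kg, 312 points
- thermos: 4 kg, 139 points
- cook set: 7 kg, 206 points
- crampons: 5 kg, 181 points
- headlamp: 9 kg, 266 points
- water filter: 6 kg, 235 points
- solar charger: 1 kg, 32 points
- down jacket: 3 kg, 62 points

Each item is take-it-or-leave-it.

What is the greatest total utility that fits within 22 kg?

812

Taking the top-ratio items first gives climbing harness + stove + crampons + water filter + solar charger for 797 (22 kg).
Replace climbing harness and crampons with map case: the trade gains 15 net, giving 812 at 22 kg.
Runner-up climbing harness + stove + crampons + water filter + solar charger tops out at 797.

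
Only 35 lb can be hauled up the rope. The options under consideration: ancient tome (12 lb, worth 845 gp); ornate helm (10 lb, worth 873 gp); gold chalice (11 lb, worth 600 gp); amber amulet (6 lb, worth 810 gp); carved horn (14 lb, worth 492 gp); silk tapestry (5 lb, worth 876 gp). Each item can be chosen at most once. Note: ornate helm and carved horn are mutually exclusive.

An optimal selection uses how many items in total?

The maximum value within 35 lb is 3404.
One optimal bundle: ancient tome + ornate helm + amber amulet + silk tapestry (33 lb).
Any selection reaching 3404 contains exactly 4 items.

4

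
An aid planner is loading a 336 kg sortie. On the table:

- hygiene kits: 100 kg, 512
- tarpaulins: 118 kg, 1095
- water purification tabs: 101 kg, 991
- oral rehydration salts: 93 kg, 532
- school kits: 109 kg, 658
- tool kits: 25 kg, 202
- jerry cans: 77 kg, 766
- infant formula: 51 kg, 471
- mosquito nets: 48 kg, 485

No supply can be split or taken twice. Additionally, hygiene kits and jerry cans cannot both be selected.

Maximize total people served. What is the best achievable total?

3054

Greedy by ratio would take water purification tabs + tool kits + jerry cans + infant formula + mosquito nets: 302 kg used, total 2915.
The 99 kg tied up in infant formula and mosquito nets is better spent on tarpaulins — total rises to 3054 (321 kg).
Every other selection either busts 336 kg or breaks a pairing rule or fails to beat 3054.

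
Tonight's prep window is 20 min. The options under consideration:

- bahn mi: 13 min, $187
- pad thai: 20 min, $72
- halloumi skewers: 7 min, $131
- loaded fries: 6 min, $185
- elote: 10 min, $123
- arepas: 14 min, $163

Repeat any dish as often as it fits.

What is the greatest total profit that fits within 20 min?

555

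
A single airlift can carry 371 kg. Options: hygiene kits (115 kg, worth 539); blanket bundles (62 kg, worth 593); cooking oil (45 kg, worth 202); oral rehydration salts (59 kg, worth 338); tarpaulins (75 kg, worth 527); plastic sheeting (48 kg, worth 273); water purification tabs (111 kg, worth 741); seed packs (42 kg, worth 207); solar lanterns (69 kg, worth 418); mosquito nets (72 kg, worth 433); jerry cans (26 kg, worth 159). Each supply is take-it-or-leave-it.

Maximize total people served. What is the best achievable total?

2567

A density-first pass picks blanket bundles + tarpaulins + water purification tabs + solar lanterns + jerry cans — 2438 at 343 kg.
The 95 kg tied up in solar lanterns and jerry cans is better spent on plastic sheeting + mosquito nets — total rises to 2567 (368 kg).
Next best is blanket bundles + tarpaulins + plastic sheeting + water purification tabs + solar lanterns at 2552 (365 kg) — short by 15.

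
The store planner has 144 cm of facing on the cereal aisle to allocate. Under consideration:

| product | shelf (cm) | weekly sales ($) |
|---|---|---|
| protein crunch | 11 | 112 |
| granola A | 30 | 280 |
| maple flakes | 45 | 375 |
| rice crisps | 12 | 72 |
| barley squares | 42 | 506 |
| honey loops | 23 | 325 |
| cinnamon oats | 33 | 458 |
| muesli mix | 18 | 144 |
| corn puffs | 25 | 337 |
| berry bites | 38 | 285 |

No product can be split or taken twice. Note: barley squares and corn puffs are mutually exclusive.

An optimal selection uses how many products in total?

5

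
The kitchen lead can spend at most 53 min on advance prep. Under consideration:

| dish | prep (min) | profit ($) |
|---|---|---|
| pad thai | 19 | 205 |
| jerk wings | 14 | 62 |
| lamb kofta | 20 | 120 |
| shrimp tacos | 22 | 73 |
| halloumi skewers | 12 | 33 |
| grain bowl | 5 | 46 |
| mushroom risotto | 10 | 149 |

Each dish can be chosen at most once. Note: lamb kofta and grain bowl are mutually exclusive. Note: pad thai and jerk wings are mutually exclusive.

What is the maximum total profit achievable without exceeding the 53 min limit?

Taking pad thai + lamb kofta + mushroom risotto: 49 min used, 474 in profit.
The closest alternative, pad thai + halloumi skewers + grain bowl + mushroom risotto, reaches only 433.

474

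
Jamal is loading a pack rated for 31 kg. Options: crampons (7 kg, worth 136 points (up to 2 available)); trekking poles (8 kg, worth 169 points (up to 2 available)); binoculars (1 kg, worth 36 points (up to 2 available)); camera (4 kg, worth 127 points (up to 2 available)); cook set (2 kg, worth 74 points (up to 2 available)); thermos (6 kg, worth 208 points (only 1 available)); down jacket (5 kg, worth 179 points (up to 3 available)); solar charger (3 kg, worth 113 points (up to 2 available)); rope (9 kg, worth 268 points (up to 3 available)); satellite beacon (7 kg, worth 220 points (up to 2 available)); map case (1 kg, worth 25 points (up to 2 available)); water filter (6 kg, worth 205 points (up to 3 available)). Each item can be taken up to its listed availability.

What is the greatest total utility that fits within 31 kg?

Ranking by ratio (utility/kg): solar charger 37.67, cook set 37.00, binoculars 36.00, down jacket 35.80.
Taking the top-ratio items first gives 2×binoculars + camera + 2×cook set + 3×down jacket + 2×solar charger for 1110 (31 kg).
Dropping 2×binoculars and camera frees 6 kg; slotting in thermos (6 kg) lifts the total to 1119 at 31 kg.
That's the maximum — no swap from here does better than 1119.

1119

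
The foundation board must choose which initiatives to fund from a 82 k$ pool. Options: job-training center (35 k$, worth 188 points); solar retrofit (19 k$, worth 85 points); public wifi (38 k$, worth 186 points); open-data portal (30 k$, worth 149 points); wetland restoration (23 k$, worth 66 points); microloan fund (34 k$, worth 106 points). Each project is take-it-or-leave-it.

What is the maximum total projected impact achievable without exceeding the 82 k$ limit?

374

Filling by ratio: job-training center + open-data portal for 337, with 17 k$ left unused.
Replace open-data portal with public wifi: the trade gains 37 net, giving 374 at 73 k$.
Runner-up job-training center + solar retrofit + wetland restoration tops out at 339.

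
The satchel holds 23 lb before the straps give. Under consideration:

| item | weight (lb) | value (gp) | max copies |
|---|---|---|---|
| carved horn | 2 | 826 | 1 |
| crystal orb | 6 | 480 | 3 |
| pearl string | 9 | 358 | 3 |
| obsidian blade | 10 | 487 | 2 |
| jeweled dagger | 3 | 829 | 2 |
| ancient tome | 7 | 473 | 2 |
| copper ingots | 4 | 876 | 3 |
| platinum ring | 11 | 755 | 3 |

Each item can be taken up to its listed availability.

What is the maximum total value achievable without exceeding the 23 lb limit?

Carved horn + 2×jeweled dagger + 3×copper ingots uses 20 of the 23 lb and totals 5112.
That's the maximum — no swap from here does better than 5112.

5112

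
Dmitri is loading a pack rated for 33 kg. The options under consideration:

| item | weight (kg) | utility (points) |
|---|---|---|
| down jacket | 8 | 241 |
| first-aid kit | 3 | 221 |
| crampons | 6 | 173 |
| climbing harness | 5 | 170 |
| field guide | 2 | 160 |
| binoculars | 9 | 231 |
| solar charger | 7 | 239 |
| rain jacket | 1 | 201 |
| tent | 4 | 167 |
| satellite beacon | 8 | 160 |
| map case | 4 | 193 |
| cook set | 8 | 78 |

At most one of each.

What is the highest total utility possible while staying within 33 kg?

Greedy by ratio would take first-aid kit + crampons + climbing harness + field guide + solar charger + rain jacket + tent + map case: 32 kg used, total 1524.
The 7 kg tied up in solar charger is better spent on down jacket — total rises to 1526 (33 kg).
That's the maximum — no swap from here does better than 1526.

1526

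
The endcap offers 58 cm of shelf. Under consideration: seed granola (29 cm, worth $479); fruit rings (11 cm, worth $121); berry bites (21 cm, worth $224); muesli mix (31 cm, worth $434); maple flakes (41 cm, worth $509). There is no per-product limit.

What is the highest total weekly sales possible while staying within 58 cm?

The ratio ordering already packs tightly: 2×seed granola, 58 cm, 958.
Every other selection either busts 58 cm or fails to beat 958.

958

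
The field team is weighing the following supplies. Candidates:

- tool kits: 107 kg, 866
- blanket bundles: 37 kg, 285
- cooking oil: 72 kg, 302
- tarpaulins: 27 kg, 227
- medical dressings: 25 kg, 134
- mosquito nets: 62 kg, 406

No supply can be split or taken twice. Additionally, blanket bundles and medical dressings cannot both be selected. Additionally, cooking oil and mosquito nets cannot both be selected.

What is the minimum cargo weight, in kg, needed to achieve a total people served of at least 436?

Look for the lowest-cargo combination reaching 436.
blanket bundles + tarpaulins reaches 512 using 64 kg.
Below 64 kg the best achievable stays under 436.

64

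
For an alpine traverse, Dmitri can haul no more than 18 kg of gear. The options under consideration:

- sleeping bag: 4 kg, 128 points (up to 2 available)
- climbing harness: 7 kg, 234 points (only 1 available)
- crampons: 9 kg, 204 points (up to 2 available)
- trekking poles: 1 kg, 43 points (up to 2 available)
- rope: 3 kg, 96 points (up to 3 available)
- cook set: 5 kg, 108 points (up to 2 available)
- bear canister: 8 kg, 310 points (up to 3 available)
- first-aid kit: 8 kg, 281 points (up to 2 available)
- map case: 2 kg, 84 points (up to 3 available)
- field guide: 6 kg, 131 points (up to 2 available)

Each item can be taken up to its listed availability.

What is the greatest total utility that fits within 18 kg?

706

Density check — trekking poles 43.00, map case 42.00, bear canister 38.75, first-aid kit 35.12 are the best per kg.
The ratio heuristic lands on 2×trekking poles + bear canister + 3×map case (648) but leaves 2 kg idle.
The 6 kg tied up in 3×map case is better spent on bear canister — total rises to 706 (18 kg).
No other feasible combination exceeds 706.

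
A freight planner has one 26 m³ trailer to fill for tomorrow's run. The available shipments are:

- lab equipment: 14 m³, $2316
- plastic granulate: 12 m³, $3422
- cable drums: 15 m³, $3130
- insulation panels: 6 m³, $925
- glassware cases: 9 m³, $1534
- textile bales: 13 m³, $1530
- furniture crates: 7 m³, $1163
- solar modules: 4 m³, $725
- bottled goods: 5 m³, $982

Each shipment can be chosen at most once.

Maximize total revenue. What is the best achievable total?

5938

The ratio heuristic lands on plastic granulate + solar modules + bottled goods (5129) but leaves 5 m³ idle.
The 4 m³ tied up in solar modules is better spent on glassware cases — total rises to 5938 (26 m³).
The closest alternative, lab equipment + plastic granulate, reaches only 5738.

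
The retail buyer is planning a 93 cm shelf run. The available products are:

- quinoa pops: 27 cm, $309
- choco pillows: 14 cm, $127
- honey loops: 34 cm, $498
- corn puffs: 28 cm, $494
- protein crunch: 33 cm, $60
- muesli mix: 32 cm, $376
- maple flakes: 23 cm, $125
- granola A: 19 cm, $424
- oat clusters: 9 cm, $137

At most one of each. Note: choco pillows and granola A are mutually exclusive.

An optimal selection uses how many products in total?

4

Best achievable weekly sales is 1553.
For example honey loops + corn puffs + granola A + oat clusters achieves it, using 90 cm.
Every optimal selection uses 4 products.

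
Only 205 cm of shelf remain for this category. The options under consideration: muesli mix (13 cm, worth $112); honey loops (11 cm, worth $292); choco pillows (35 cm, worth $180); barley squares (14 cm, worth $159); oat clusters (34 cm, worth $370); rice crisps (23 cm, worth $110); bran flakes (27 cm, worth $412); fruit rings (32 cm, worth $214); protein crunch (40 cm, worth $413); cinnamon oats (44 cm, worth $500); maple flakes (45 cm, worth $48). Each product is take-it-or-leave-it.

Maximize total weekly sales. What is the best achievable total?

The ratio heuristic lands on muesli mix + honey loops + barley squares + oat clusters + bran flakes + protein crunch + cinnamon oats (2258) but leaves 22 cm idle.
The 13 cm tied up in muesli mix is better spent on fruit rings — total rises to 2360 (202 cm).
The closest alternative, honey loops + choco pillows + barley squares + oat clusters + bran flakes + protein crunch + cinnamon oats, reaches only 2326.

2360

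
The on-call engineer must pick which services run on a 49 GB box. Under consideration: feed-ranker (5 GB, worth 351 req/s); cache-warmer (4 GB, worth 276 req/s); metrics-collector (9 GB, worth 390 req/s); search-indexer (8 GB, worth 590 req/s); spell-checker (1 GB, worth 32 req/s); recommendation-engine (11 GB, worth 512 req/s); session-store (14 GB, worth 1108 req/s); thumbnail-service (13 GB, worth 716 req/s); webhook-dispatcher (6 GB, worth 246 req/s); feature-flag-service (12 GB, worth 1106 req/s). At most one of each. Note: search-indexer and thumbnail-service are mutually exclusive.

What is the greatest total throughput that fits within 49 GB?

3677

Density check — feature-flag-service 92.17, session-store 79.14, search-indexer 73.75, feed-ranker 70.20 are the best per GB.
Best packing: feed-ranker + cache-warmer + search-indexer + session-store + webhook-dispatcher + feature-flag-service — 49 GB, 3677 total.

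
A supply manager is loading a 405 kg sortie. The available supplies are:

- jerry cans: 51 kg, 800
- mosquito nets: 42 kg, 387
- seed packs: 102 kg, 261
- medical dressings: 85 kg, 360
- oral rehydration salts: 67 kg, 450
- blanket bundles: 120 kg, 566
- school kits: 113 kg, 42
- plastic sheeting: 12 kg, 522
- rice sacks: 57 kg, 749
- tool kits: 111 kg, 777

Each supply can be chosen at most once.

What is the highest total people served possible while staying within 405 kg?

3801

Greedy by ratio would take jerry cans + mosquito nets + oral rehydration salts + plastic sheeting + rice sacks + tool kits: 340 kg used, total 3685.
The 67 kg tied up in oral rehydration salts is better spent on blanket bundles — total rises to 3801 (393 kg).
Next best is jerry cans + mosquito nets + oral rehydration salts + plastic sheeting + rice sacks + tool kits at 3685 (340 kg) — short by 116.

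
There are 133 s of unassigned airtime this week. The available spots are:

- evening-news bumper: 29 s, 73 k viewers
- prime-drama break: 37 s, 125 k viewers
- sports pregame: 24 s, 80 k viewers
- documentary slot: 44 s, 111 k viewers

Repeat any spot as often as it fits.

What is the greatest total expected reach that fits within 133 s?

445

A density-first pass picks 3×prime-drama break — 375 at 111 s.
Replace 2×prime-drama break with 4×sports pregame: the trade gains 70 net, giving 445 at 133 s.
No other feasible combination exceeds 445.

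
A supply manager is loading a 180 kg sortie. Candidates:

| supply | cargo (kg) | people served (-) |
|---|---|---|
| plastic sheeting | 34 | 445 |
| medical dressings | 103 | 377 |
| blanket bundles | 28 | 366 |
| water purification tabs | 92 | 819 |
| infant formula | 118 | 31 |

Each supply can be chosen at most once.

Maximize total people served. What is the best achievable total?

By people served per kg: plastic sheeting 13.09, blanket bundles 13.07, water purification tabs 8.90 lead.
The ratio ordering already packs tightly: plastic sheeting + blanket bundles + water purification tabs, 154 kg, 1630.
Every other selection either busts 180 kg or fails to beat 1630.

1630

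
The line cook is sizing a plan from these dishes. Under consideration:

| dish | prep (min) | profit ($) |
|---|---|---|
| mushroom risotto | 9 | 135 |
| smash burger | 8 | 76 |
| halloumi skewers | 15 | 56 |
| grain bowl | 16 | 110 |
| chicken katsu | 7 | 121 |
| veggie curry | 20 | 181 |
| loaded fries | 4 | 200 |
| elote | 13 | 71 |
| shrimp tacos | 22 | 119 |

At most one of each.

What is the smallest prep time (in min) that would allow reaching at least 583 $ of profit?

40

Need the lightest bundle worth ≥ 583.
mushroom risotto + chicken katsu + veggie curry + loaded fries: 637 profit at 40 min.
Below 40 min the best achievable stays under 583.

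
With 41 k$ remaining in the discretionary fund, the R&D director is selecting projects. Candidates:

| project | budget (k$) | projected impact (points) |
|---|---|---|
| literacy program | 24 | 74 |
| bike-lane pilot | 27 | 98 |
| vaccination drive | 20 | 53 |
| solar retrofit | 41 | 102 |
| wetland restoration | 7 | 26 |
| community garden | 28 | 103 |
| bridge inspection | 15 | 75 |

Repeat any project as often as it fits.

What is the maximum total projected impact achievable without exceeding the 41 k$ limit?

176

The ratio ordering already packs tightly: wetland restoration + 2×bridge inspection, 37 k$, 176.
Every other selection either busts 41 k$ or fails to beat 176.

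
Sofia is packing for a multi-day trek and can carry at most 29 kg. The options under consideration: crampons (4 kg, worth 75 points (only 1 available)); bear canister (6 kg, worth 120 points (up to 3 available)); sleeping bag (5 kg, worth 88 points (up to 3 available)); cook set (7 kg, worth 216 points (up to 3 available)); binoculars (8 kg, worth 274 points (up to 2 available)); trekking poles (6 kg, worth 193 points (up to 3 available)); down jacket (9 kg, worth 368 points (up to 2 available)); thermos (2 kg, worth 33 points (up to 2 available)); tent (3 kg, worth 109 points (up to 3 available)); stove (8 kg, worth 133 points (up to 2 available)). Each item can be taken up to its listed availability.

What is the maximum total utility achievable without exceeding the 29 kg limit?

Greedy by ratio would take 2×down jacket + thermos + 3×tent: 29 kg used, total 1096.
Dropping thermos and 2×tent frees 8 kg; slotting in binoculars (8 kg) lifts the total to 1119 at 29 kg.
Every other selection either busts 29 kg or exceeds an availability limit or fails to beat 1119.

1119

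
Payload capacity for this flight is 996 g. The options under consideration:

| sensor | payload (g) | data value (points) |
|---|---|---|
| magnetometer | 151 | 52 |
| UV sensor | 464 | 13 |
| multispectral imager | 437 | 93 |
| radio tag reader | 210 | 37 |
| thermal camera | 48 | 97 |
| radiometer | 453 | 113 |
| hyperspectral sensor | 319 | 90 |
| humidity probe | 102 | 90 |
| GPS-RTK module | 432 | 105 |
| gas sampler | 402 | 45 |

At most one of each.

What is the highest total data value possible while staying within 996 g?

390

Taking the top-ratio sensors first gives magnetometer + radio tag reader + thermal camera + hyperspectral sensor + humidity probe for 366 (830 g).
Dropping magnetometer and radio tag reader frees 361 g; slotting in radiometer (453 g) lifts the total to 390 at 922 g.
Nothing else within 996 g beats 390.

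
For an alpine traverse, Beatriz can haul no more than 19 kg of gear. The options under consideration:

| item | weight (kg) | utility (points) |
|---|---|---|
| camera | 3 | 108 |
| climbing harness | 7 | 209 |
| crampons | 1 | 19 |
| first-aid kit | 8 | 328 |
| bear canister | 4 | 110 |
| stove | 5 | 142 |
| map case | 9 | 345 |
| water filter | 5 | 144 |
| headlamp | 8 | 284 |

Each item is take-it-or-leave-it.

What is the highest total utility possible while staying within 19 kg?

720

The ratio heuristic lands on crampons + first-aid kit + map case (692) but leaves 1 kg idle.
Dropping crampons and map case frees 10 kg; slotting in camera + headlamp (11 kg) lifts the total to 720 at 19 kg.
Next best is crampons + first-aid kit + map case at 692 (18 kg) — short by 28.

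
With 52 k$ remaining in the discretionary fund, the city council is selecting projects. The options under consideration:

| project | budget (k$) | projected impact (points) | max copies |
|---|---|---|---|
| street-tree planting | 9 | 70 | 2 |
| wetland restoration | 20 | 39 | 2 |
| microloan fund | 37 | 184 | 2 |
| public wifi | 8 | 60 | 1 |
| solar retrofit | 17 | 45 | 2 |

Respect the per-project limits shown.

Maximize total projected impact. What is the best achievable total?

254

By projected impact per k$: street-tree planting 7.78, public wifi 7.50, microloan fund 4.97 lead.
Filling by ratio: 2×street-tree planting + public wifi + solar retrofit for 245, with 9 k$ left unused.
Replace street-tree planting and public wifi and solar retrofit with microloan fund: the trade gains 9 net, giving 254 at 46 k$.
Nothing else within 52 k$ beats 254.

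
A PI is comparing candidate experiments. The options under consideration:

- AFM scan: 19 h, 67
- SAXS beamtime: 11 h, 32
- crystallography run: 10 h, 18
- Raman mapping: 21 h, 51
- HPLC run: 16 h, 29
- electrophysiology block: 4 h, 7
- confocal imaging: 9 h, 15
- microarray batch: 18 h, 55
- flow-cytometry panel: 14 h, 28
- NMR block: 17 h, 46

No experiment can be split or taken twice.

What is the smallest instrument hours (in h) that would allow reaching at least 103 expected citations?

34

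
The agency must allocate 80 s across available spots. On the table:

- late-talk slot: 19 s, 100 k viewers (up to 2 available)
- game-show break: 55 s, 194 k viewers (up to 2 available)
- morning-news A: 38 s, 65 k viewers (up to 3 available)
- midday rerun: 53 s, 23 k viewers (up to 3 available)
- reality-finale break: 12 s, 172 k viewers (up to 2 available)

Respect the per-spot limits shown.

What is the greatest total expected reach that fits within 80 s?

By expected reach per s: reality-finale break 14.33, late-talk slot 5.26, game-show break 3.53 lead.
Taking 2×late-talk slot + 2×reality-finale break: 62 s used, 544 in expected reach.

544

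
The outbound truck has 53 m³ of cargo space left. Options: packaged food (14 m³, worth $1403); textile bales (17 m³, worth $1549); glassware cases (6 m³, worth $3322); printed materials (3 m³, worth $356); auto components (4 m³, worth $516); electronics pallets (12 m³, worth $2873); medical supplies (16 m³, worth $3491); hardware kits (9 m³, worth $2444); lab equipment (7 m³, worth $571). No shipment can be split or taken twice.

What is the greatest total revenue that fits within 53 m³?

Greedy by ratio would take glassware cases + printed materials + auto components + electronics pallets + medical supplies + hardware kits: 50 m³ used, total 13002.
Replace auto components with lab equipment: the trade gains 55 net, giving 13057 at 53 m³.
The closest alternative, glassware cases + printed materials + auto components + electronics pallets + medical supplies + hardware kits, reaches only 13002.

13057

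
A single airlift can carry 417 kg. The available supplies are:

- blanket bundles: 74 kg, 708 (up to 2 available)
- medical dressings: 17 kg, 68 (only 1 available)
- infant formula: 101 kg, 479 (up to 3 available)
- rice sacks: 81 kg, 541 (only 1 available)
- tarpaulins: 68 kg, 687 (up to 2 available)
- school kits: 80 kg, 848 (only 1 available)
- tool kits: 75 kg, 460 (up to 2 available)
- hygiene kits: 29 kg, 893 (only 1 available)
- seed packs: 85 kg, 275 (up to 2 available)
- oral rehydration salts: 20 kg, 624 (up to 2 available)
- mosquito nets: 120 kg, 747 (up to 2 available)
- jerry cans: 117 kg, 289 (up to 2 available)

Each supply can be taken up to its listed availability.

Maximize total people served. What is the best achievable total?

5160

The ratio heuristic lands on blanket bundles + medical dressings + 2×tarpaulins + school kits + hygiene kits + 2×oral rehydration salts (5139) but leaves 41 kg idle.
Dropping tarpaulins frees 68 kg; slotting in blanket bundles (74 kg) lifts the total to 5160 at 382 kg.
The spare 35 kg is too small for any remaining supply, and no exchange beats 5160.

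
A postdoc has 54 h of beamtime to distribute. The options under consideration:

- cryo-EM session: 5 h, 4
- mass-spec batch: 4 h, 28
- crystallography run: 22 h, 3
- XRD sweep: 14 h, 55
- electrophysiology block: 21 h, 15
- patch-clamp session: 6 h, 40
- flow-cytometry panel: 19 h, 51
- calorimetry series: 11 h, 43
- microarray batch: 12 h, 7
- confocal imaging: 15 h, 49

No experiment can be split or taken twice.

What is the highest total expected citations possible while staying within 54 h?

A density-first pass picks mass-spec batch + XRD sweep + patch-clamp session + calorimetry series + confocal imaging — 215 at 50 h.
Replace confocal imaging with flow-cytometry panel: the trade gains 2 net, giving 217 at 54 h.
Nothing else within 54 h beats 217.

217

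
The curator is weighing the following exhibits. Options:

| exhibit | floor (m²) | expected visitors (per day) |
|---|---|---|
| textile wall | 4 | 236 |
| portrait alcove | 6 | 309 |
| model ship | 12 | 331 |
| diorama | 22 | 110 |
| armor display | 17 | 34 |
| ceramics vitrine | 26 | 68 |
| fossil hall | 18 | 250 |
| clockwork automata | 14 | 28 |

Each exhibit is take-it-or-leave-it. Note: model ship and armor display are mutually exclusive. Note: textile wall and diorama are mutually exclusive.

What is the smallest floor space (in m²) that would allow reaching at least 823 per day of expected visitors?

22

Look for the lowest-floor combination reaching 823.
Taking textile wall + portrait alcove + model ship gives 876 (≥ 823) for 22 m².
No combination under 22 m² hits 823.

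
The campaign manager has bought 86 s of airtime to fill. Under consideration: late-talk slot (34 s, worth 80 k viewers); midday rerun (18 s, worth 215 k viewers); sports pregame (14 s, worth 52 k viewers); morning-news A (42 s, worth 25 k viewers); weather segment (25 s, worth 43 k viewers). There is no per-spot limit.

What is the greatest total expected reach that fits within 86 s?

912

4×midday rerun + sports pregame uses 86 of the 86 s and totals 912.
Nothing else within 86 s beats 912.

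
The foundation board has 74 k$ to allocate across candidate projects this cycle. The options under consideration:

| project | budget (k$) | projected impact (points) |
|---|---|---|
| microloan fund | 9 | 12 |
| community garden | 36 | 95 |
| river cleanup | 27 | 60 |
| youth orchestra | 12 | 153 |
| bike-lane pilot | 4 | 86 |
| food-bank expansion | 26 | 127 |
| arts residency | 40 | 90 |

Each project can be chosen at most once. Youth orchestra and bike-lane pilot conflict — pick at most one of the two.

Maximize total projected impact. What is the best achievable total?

375

Taking community garden + youth orchestra + food-bank expansion: 74 k$ used, 375 in projected impact.
The closest alternative, microloan fund + river cleanup + youth orchestra + food-bank expansion, reaches only 352.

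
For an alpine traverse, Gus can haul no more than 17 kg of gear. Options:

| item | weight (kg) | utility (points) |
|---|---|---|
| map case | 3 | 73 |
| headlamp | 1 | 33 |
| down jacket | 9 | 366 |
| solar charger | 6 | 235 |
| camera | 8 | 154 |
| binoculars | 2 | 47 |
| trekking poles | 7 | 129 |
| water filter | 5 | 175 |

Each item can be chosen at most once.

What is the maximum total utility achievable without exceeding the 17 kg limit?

648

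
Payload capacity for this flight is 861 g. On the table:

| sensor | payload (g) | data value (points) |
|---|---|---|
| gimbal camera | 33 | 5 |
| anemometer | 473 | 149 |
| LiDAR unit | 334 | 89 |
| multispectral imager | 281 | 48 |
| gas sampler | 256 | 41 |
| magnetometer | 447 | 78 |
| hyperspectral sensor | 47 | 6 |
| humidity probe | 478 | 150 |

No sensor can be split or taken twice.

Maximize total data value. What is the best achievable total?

245

By data value per g: anemometer 0.32, humidity probe 0.31, LiDAR unit 0.27, magnetometer 0.17 lead.
The ratio heuristic lands on gimbal camera + anemometer + LiDAR unit (243) but leaves 21 g idle.
Replace gimbal camera and anemometer with hyperspectral sensor + humidity probe: the trade gains 2 net, giving 245 at 859 g.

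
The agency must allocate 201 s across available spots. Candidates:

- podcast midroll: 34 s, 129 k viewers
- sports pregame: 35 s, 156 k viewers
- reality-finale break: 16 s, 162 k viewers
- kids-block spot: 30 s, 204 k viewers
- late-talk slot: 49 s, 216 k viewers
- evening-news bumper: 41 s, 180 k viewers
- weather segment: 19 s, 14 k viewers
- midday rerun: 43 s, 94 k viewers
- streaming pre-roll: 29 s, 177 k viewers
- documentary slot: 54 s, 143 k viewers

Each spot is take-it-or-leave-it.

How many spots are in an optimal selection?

6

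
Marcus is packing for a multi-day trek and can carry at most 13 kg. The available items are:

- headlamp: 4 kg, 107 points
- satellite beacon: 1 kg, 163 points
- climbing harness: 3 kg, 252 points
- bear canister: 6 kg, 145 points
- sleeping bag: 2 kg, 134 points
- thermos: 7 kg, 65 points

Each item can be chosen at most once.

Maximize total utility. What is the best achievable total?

A density-first pass picks headlamp + satellite beacon + climbing harness + sleeping bag — 656 at 10 kg.
Replace headlamp with bear canister: the trade gains 38 net, giving 694 at 12 kg.
Runner-up headlamp + satellite beacon + climbing harness + sleeping bag tops out at 656.

694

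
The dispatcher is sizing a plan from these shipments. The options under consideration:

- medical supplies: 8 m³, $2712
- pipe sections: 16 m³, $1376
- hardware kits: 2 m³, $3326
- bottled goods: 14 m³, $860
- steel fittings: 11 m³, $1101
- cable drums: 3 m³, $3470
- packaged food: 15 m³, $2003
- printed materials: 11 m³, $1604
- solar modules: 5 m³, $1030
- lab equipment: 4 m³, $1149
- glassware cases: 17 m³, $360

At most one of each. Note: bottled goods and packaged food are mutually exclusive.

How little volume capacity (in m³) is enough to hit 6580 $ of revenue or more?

5

Minimise m³ subject to total revenue ≥ 6580.
hardware kits + cable drums: 6796 revenue at 5 m³.
No combination under 5 m³ hits 6580.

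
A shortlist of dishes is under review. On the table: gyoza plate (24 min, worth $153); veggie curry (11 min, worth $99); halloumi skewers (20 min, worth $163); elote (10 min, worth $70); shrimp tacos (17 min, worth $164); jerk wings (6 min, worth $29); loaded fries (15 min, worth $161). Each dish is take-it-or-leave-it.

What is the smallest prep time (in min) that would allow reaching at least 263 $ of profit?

28

Minimise min subject to total profit ≥ 263.
veggie curry + shrimp tacos: 263 profit at 28 min.
Any bundle with less than 28 min falls short of 263.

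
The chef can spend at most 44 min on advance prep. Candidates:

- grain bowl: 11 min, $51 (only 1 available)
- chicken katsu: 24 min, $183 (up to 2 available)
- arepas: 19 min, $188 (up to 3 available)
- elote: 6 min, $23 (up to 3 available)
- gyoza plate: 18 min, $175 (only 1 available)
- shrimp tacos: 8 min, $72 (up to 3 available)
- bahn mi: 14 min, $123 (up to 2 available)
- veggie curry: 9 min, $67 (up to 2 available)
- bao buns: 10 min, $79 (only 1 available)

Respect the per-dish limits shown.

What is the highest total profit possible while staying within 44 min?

Density check — arepas 9.89, gyoza plate 9.72, shrimp tacos 9.00, bahn mi 8.79 are the best per min.
Taking the top-ratio dishes first gives 2×arepas + elote for 399 (44 min).
Dropping arepas and elote frees 25 min; slotting in 3×shrimp tacos (24 min) lifts the total to 404 at 43 min.
That's the maximum — no swap from here does better than 404.

404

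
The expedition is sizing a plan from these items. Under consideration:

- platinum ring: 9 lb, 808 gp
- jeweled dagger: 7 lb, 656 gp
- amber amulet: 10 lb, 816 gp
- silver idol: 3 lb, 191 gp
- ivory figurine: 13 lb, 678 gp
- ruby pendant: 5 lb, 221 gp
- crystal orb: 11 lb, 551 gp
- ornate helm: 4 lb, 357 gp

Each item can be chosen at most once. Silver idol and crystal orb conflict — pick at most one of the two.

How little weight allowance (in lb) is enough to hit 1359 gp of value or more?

16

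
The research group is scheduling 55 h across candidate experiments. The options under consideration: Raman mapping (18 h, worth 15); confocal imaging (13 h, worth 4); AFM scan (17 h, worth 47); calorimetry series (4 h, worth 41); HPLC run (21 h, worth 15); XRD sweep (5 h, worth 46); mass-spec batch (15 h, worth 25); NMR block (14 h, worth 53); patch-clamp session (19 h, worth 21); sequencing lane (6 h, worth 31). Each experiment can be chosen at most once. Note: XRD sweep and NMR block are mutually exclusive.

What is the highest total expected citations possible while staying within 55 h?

190

Best packing: AFM scan + calorimetry series + XRD sweep + mass-spec batch + sequencing lane — 47 h, 190 total.
No other feasible combination exceeds 190.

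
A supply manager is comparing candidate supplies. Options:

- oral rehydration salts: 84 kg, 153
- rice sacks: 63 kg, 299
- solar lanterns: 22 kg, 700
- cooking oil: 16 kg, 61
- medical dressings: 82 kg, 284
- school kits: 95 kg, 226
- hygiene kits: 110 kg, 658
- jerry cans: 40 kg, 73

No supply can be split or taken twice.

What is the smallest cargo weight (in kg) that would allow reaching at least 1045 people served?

101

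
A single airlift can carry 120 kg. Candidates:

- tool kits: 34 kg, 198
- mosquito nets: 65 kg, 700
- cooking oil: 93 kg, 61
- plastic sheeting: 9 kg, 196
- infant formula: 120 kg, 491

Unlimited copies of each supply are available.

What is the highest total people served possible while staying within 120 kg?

The ratio ordering already packs tightly: 13×plastic sheeting, 117 kg, 2548.
That's the maximum — no swap from here does better than 2548.

2548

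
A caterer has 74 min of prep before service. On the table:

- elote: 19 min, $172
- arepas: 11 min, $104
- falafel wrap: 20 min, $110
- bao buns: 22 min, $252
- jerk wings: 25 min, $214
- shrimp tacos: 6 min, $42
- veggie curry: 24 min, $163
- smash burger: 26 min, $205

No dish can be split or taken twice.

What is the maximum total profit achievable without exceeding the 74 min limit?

Taking the top-ratio dishes first gives elote + arepas + bao buns + shrimp tacos for 570 (58 min).
Replace arepas with jerk wings: the trade gains 110 net, giving 680 at 72 min.
Runner-up bao buns + jerk wings + smash burger tops out at 671.

680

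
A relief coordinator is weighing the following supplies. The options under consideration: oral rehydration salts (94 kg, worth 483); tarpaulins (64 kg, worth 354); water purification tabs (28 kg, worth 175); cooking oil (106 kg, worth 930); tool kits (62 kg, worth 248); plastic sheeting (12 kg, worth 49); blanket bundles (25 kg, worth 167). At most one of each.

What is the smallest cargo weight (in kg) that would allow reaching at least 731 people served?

106

Minimise kg subject to total people served ≥ 731.
cooking oil reaches 930 using 106 kg.
Below 106 kg the best achievable stays under 731.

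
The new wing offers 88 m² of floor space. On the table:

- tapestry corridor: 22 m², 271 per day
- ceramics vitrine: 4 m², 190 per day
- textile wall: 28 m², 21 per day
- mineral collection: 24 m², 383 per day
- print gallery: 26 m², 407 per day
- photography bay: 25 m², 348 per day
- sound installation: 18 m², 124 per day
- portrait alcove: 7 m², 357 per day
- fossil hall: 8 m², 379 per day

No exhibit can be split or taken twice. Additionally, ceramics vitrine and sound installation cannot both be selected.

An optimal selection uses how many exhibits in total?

5

Optimal total is 1797.
One optimal bundle: tapestry corridor + mineral collection + print gallery + portrait alcove + fossil hall (87 m²).
All optima have 5 exhibits.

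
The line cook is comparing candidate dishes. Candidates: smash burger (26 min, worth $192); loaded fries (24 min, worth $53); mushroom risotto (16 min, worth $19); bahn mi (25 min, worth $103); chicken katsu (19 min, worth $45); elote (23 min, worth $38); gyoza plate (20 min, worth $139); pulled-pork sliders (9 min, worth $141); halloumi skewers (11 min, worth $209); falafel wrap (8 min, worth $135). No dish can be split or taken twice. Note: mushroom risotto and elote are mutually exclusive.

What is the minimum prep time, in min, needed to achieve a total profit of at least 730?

74

Minimise min subject to total profit ≥ 730.
smash burger + gyoza plate + pulled-pork sliders + halloumi skewers + falafel wrap reaches 816 using 74 min.
No combination under 74 min hits 730.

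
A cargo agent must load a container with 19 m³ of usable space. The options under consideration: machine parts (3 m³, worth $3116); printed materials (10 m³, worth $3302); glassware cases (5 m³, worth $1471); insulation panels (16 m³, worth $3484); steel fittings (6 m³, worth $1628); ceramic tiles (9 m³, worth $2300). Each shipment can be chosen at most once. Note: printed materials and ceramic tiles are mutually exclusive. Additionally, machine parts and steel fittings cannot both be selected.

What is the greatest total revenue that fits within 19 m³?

Density check — machine parts 1038.67, printed materials 330.20, glassware cases 294.20 are the best per m³.
Taking machine parts + printed materials + glassware cases: 18 m³ used, 7889 in revenue.
Every other selection either busts 19 m³ or breaks a pairing rule or fails to beat 7889.

7889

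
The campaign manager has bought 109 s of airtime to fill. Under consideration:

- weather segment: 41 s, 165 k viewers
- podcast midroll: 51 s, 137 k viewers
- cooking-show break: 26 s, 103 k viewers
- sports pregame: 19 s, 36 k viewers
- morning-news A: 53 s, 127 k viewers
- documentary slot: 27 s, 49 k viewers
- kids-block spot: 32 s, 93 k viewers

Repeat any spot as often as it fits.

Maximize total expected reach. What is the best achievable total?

Best packing: 2×weather segment + cooking-show break — 108 s, 433 total.
The spare 1 s is too small for any remaining spot, and no exchange beats 433.

433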